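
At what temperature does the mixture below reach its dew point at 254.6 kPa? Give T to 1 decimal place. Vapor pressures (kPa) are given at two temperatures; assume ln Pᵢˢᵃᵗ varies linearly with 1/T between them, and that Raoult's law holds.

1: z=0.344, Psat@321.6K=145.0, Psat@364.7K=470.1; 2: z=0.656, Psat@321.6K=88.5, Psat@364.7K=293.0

Dew-point temperature: Σzᵢ·P/Pᵢˢᵃᵗ(T) = 1. Interpolate ln Pᵢˢᵃᵗ = aᵢ + bᵢ/T.
  T = 321.6 K: ΣzᵢP/Pᵢˢᵃᵗ = 2.4912
  T = 364.7 K: ΣzᵢP/Pᵢˢᵃᵗ = 0.7563
  T = 343.1 K: ΣzᵢP/Pᵢˢᵃᵗ = 1.3240
  T = 353.9 K: ΣzᵢP/Pᵢˢᵃᵗ = 0.9922
  T = 348.5 K: ΣzᵢP/Pᵢˢᵃᵗ = 1.1436
  T = 351.2 K: ΣzᵢP/Pᵢˢᵃᵗ = 1.0646
Interpolating between 351.2 K and 353.9 K gives T ≈ 353.6 K.

T = 353.6 K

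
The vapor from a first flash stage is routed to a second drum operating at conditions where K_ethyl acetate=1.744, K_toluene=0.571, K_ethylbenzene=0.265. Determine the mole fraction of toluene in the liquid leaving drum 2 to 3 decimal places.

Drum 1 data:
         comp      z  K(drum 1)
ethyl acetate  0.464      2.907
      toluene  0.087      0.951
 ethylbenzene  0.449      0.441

Drum 1:
Material balance + equilibrium reduce to Σ zᵢ(Kᵢ−1)/(1+ψ₁(Kᵢ−1)) = 0.
g(0) = ΣzᵢKᵢ − 1 = 0.630 and g(1) = 1 − Σzᵢ/Kᵢ = -0.269, so a root lies in (0, 1).
Newton–Raphson from ψ₁ = 0.47:
  ψ₁ = 0.470: g = 0.1218, g' = -0.728 → ψ₁ = 0.637
  ψ₁ = 0.637: g = 0.0050, g' = -0.683 → ψ₁ = 0.645
Converged at ψ₁ = 0.645.
Drum-1 compositions:
  ethyl acetate: x = 0.208, y = 0.605
  toluene: x = 0.090, y = 0.085
  ethylbenzene: x = 0.702, y = 0.310
Drum-2 feed = drum-1 vapor: z₂ = (0.6050, 0.0854, 0.3096).
Drum 2:
Let ψ₂ = V/F and solve Σ zᵢ(Kᵢ−1)/(1+ψ₂(Kᵢ−1)) = 0.
Check two-phase: ΣzᵢKᵢ = 1.186 > 1 and Σzᵢ/Kᵢ = 1.665 > 1, so g(0) = 0.186 > 0 and g(1) = -0.665 < 0.
Iterate (Newton) starting at ψ₂ = 0.5:
  ψ₂ = 0.500: g = -0.0784, g' = -0.621 → ψ₂ = 0.374
  ψ₂ = 0.374: g = -0.0053, g' = -0.545 → ψ₂ = 0.364
Converged at ψ₂ = 0.364.
  ethyl acetate: x = 0.476, y = 0.830
  toluene: x = 0.101, y = 0.058
  ethylbenzene: x = 0.423, y = 0.112

x_toluene (drum 2) = 0.101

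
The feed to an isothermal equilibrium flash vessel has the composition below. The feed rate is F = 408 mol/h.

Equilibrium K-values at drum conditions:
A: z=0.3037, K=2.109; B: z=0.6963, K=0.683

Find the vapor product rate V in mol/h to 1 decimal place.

Binary case is linear: z₁(K₁−1)(1+V/F(K₂−1)) + z₂(K₂−1)(1+V/F(K₁−1)) = 0
⇒ V/F = [z₁(K₁−1)+z₂(K₂−1)] / [−(K₁−1)(K₂−1)] = 0.11608/0.35155 = 0.3302
Then V = V/F·F = 0.3302·408 = 134.7 mol/h and L = F − V = 273.3 mol/h.

V = 134.7 mol/h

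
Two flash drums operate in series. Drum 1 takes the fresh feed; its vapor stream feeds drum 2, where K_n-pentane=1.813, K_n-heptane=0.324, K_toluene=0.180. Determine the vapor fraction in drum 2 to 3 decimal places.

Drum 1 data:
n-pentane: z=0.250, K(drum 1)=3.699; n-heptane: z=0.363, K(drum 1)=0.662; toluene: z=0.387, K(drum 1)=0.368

Drum 1:
Newton–Raphson from ψ₁ = 0.64:
  ψ₁ = 0.640: g = -0.3199, g' = -0.748 → ψ₁ = 0.212
  ψ₁ = 0.212: g = 0.0141, g' = -0.990 → ψ₁ = 0.227
Converged at ψ₁ = 0.227.
Drum-1 compositions:
  n-pentane: x = 0.155, y = 0.573
  n-heptane: x = 0.393, y = 0.260
  toluene: x = 0.452, y = 0.166
Drum-2 feed = drum-1 vapor: z₂ = (0.5735, 0.2603, 0.1663).
Drum 2:
Material balance + equilibrium reduce to Σ zᵢ(Kᵢ−1)/(1+ψ₂(Kᵢ−1)) = 0.
g(0) = ΣzᵢKᵢ − 1 = 0.154 and g(1) = 1 − Σzᵢ/Kᵢ = -1.043, so a root lies in (0, 1).
Newton iteration, ψ₂⁰ = 0.5:
  ψ₂ = 0.500: g = -0.1654, g' = -0.784 → ψ₂ = 0.289
  ψ₂ = 0.289: g = -0.0199, g' = -0.624 → ψ₂ = 0.257
Converged at ψ₂ = 0.257.
  n-pentane: x = 0.474, y = 0.860
  n-heptane: x = 0.315, y = 0.102
  toluene: x = 0.211, y = 0.038

V/F (drum 2) = 0.257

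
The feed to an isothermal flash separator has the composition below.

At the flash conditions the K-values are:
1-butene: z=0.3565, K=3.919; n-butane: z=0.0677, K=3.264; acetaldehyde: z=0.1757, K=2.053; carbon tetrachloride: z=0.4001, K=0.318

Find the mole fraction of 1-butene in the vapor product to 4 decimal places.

y_1-butene = 0.4648

Rachford–Rice: g(V/F) = Σ zᵢ(Kᵢ−1)/(1+V/F(Kᵢ−1)) = 0.
g(0) = ΣzᵢKᵢ − 1 = 1.1060 and g(1) = 1 − Σzᵢ/Kᵢ = -0.4555, so a root lies in (0, 1).
Iterate (Newton) starting at V/F = 0.5:
  V/F = 0.5000: g = 0.20213, g' = -1.0906 → V/F = 0.6853
  V/F = 0.6853: g = 0.00202, g' = -1.1125 → V/F = 0.6871
Converged at V/F = 0.6871.
Compositions from xᵢ = zᵢ/(1+V/F(Kᵢ−1)), yᵢ = Kᵢxᵢ:
  1-butene: x = 0.1186, y = 0.4648
  n-butane: x = 0.0265, y = 0.0865
  acetaldehyde: x = 0.1019, y = 0.2093
  carbon tetrachloride: x = 0.7530, y = 0.2394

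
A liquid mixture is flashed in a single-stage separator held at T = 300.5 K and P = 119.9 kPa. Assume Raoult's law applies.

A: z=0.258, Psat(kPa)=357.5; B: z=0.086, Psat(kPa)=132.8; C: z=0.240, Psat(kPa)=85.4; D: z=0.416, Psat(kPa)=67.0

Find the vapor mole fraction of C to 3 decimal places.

y_C = 0.192

Raoult's law: Kᵢ = Pᵢˢᵃᵗ/P = Pᵢˢᵃᵗ/119.9.
  K_A = 357.5/119.9 = 2.98165, K_B = 132.8/119.9 = 1.10759, K_C = 85.4/119.9 = 0.71226, K_D = 67.0/119.9 = 0.55880
Let ψ = V/F and solve Σ zᵢ(Kᵢ−1)/(1+ψ(Kᵢ−1)) = 0.
Feasibility: ΣzᵢKᵢ = 1.268, Σzᵢ/Kᵢ = 1.246 — both > 1, two phases present.
Iterate (Newton) starting at ψ = 0.61:
  ψ = 0.610: g = -0.0947, g' = -0.389 → ψ = 0.367
  ψ = 0.367: g = 0.0088, g' = -0.481 → ψ = 0.385
Converged at ψ = 0.385.
Compositions from xᵢ = zᵢ/(1+ψ(Kᵢ−1)), yᵢ = Kᵢxᵢ:
  A: x = 0.146, y = 0.436
  B: x = 0.083, y = 0.091
  C: x = 0.270, y = 0.192
  D: x = 0.501, y = 0.280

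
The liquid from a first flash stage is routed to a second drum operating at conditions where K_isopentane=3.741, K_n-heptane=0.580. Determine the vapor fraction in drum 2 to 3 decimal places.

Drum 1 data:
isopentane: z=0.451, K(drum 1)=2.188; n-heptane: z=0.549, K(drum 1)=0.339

Drum 1:
Rachford–Rice: g(ψ₁) = Σ zᵢ(Kᵢ−1)/(1+ψ₁(Kᵢ−1)) = 0.
g(0) = ΣzᵢKᵢ − 1 = 0.173 and g(1) = 1 − Σzᵢ/Kᵢ = -0.826, so a root lies in (0, 1).
Binary case is linear: z₁(K₁−1)(1+ψ₁(K₂−1)) + z₂(K₂−1)(1+ψ₁(K₁−1)) = 0
⇒ ψ₁ = [z₁(K₁−1)+z₂(K₂−1)] / [−(K₁−1)(K₂−1)] = 0.1729/0.7853 = 0.220
Drum-1 compositions:
  isopentane: x = 0.357, y = 0.782
  n-heptane: x = 0.643, y = 0.218
Drum-2 feed = drum-1 liquid: z₂ = (0.3575, 0.6425).
Drum 2:
Binary case is linear: z₁(K₁−1)(1+ψ₂(K₂−1)) + z₂(K₂−1)(1+ψ₂(K₁−1)) = 0
⇒ ψ₂ = [z₁(K₁−1)+z₂(K₂−1)] / [−(K₁−1)(K₂−1)] = 0.7100/1.1512 = 0.617
  isopentane: x = 0.133, y = 0.497
  n-heptane: x = 0.867, y = 0.503

V/F (drum 2) = 0.617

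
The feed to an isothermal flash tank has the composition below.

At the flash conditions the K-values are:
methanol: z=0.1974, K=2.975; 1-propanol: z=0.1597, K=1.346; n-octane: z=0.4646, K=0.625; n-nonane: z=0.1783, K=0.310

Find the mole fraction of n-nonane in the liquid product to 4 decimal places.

Iterate (Newton) starting at ψ = 0.5:
  ψ = 0.5000: g = -0.15899, g' = -0.5057 → ψ = 0.1856
  ψ = 0.1856: g = 0.00888, g' = -0.6164 → ψ = 0.2000
  ψ = 0.2000: g = 0.00010, g' = -0.6030 → ψ = 0.2001
Converged at ψ = 0.2001.
Compositions from xᵢ = zᵢ/(1+ψ(Kᵢ−1)), yᵢ = Kᵢxᵢ:
  methanol: x = 0.1415, y = 0.4209
  1-propanol: x = 0.1494, y = 0.2010
  n-octane: x = 0.5023, y = 0.3139
  n-nonane: x = 0.2069, y = 0.0641

x_n-nonane = 0.2069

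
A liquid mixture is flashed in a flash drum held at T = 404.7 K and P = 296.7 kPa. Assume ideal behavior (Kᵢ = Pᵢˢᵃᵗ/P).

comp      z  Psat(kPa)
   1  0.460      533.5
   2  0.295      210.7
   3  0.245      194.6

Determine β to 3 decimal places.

Raoult's law: Kᵢ = Pᵢˢᵃᵗ/P = Pᵢˢᵃᵗ/296.7.
  K_1 = 533.5/296.7 = 1.79811, K_2 = 210.7/296.7 = 0.71014, K_3 = 194.6/296.7 = 0.65588
Iterate (Newton) starting at β = 0.5:
  β = 0.500: g = 0.0606, g' = -0.226 → β = 0.768
  β = 0.768: g = 0.0030, g' = -0.207 → β = 0.783
Converged at β = 0.783.

β = 0.783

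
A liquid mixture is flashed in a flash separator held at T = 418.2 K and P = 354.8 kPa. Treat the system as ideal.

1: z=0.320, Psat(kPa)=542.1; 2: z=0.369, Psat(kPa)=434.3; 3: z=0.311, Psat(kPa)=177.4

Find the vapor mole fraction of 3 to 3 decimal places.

y_3 = 0.208

Raoult's law: Kᵢ = Pᵢˢᵃᵗ/P = Pᵢˢᵃᵗ/354.8.
  K_1 = 542.1/354.8 = 1.52790, K_2 = 434.3/354.8 = 1.22407, K_3 = 177.4/354.8 = 0.50000
Material balance + equilibrium reduce to Σ zᵢ(Kᵢ−1)/(1+ψ(Kᵢ−1)) = 0.
Feasibility: ΣzᵢKᵢ = 1.096, Σzᵢ/Kᵢ = 1.133 — both > 1, two phases present.
Iterate (Newton) starting at ψ = 0.33:
  ψ = 0.330: g = 0.0346, g' = -0.192 → ψ = 0.510
  ψ = 0.510: g = -0.0015, g' = -0.210 → ψ = 0.503
Converged at ψ = 0.503.
Compositions from xᵢ = zᵢ/(1+ψ(Kᵢ−1)), yᵢ = Kᵢxᵢ:
  1: x = 0.253, y = 0.386
  2: x = 0.332, y = 0.406
  3: x = 0.416, y = 0.208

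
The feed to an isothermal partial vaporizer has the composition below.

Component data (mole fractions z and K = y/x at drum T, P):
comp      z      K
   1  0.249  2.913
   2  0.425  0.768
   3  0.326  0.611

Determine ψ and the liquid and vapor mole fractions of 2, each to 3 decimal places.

ψ = 0.429, x_2 = 0.472, y_2 = 0.362

Newton–Raphson from ψ = 0.5:
  ψ = 0.500: g = -0.0255, g' = -0.343 → ψ = 0.426
  ψ = 0.426: g = 0.0011, g' = -0.376 → ψ = 0.429
Converged at ψ = 0.429.
Compositions from xᵢ = zᵢ/(1+ψ(Kᵢ−1)), yᵢ = Kᵢxᵢ:
  1: x = 0.137, y = 0.398
  2: x = 0.472, y = 0.362
  3: x = 0.391, y = 0.239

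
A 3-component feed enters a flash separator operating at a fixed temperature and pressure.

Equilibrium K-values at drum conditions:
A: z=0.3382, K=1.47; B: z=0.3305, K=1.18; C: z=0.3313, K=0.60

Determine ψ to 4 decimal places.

Iterate (Newton) starting at ψ = 0.48:
  ψ = 0.4800: g = 0.02044, g' = -0.1400 → ψ = 0.6260
  ψ = 0.6260: g = -0.00051, g' = -0.1476 → ψ = 0.6226
Converged at ψ = 0.6226.

ψ = 0.6226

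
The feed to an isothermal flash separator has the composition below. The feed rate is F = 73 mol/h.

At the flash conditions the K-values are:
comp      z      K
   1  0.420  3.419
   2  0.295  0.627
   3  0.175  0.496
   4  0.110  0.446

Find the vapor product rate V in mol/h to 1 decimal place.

V = 50.2 mol/h

Rachford–Rice: g(ψ) = Σ zᵢ(Kᵢ−1)/(1+ψ(Kᵢ−1)) = 0.
Feasibility: ΣzᵢKᵢ = 1.757, Σzᵢ/Kᵢ = 1.193 — both > 1, two phases present.
Newton iteration, ψ⁰ = 0.43:
  ψ = 0.430: g = 0.1743, g' = -0.779 → ψ = 0.654
  ψ = 0.654: g = 0.0210, g' = -0.622 → ψ = 0.687
  ψ = 0.687: g = 0.0002, g' = -0.613 → ψ = 0.688
Converged at ψ = 0.688.
Then V = ψ·F = 0.6877·73 = 50.2 mol/h and L = F − V = 22.8 mol/h.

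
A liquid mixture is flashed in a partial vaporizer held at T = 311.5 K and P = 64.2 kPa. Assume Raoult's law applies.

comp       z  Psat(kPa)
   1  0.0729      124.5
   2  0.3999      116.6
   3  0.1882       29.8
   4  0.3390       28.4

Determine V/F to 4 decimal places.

Raoult's law: Kᵢ = Pᵢˢᵃᵗ/P = Pᵢˢᵃᵗ/64.2.
  K_1 = 124.5/64.2 = 1.939252, K_2 = 116.6/64.2 = 1.816199, K_3 = 29.8/64.2 = 0.464174, K_4 = 28.4/64.2 = 0.442368
Iterate (Newton) starting at V/F = 0.5:
  V/F = 0.5000: g = -0.12148, g' = -0.4676 → V/F = 0.2402
  V/F = 0.2402: g = -0.00526, g' = -0.4408 → V/F = 0.2283
Converged at V/F = 0.2283.

V/F = 0.2283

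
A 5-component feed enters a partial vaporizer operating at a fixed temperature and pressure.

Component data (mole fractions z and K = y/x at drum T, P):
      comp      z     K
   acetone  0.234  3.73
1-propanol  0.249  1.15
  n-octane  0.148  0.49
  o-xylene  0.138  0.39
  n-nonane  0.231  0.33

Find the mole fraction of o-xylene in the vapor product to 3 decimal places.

y_o-xylene = 0.066

Material balance + equilibrium reduce to Σ zᵢ(Kᵢ−1)/(1+V/F(Kᵢ−1)) = 0.
Feasibility: ΣzᵢKᵢ = 1.362, Σzᵢ/Kᵢ = 1.635 — both > 1, two phases present.
Newton iteration, V/F⁰ = 0.32:
  V/F = 0.320: g = -0.0152, g' = -0.804 → V/F = 0.301
Converged at V/F = 0.301.
Compositions from xᵢ = zᵢ/(1+V/F(Kᵢ−1)), yᵢ = Kᵢxᵢ:
  acetone: x = 0.128, y = 0.479
  1-propanol: x = 0.238, y = 0.274
  n-octane: x = 0.175, y = 0.086
  o-xylene: x = 0.169, y = 0.066
  n-nonane: x = 0.289, y = 0.096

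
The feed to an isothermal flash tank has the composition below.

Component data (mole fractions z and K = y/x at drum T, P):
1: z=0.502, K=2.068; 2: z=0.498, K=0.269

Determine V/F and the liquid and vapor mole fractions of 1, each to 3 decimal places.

Rachford–Rice: g(V/F) = Σ zᵢ(Kᵢ−1)/(1+V/F(Kᵢ−1)) = 0.
Feasibility: ΣzᵢKᵢ = 1.172, Σzᵢ/Kᵢ = 2.094 — both > 1, two phases present.
Newton–Raphson from V/F = 0.5:
  V/F = 0.500: g = -0.2242, g' = -0.904 → V/F = 0.252
  V/F = 0.252: g = -0.0238, g' = -0.755 → V/F = 0.220
Converged at V/F = 0.220.
Compositions from xᵢ = zᵢ/(1+V/F(Kᵢ−1)), yᵢ = Kᵢxᵢ:
  1: x = 0.406, y = 0.840
  2: x = 0.594, y = 0.160

V/F = 0.220, x_1 = 0.406, y_1 = 0.840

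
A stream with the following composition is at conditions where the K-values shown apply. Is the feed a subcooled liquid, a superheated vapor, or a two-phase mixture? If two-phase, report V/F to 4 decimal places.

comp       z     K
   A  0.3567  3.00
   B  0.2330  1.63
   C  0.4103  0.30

ΣzᵢKᵢ = 1.5730; Σzᵢ/Kᵢ = 1.6295.
Both exceed 1, so a two-phase solution exists.
Let ψ = V/F and solve Σ zᵢ(Kᵢ−1)/(1+ψ(Kᵢ−1)) = 0.
Newton–Raphson from ψ = 0.47:
  ψ = 0.4700: g = 0.05295, g' = -0.8807 → ψ = 0.5301
  ψ = 0.5301: g = -0.00037, g' = -0.8964 → ψ = 0.5297
Converged at ψ = 0.5297.

two-phase, V/F = 0.5297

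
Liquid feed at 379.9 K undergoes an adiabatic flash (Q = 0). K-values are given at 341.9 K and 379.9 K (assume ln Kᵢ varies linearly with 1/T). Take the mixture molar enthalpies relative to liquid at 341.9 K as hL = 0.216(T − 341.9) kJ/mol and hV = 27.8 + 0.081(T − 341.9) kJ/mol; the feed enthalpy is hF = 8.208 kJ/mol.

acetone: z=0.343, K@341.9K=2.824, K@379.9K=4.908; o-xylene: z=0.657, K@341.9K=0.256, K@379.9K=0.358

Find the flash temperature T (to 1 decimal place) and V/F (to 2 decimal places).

Adiabatic flash: solve Rachford–Rice at each trial T, then check hF = ψ·hV(T) + (1−ψ)·hL(T).
  T = 341.9 K: K = (2.824, 0.256), RR gives ψ = 0.101, H_out = 2.803 kJ/mol
  T = 379.9 K: K = (4.908, 0.358), RR gives ψ = 0.366, H_out = 16.509 kJ/mol
  T = 360.9 K: K = (3.777, 0.305), RR gives ψ = 0.257, H_out = 10.596 kJ/mol
  T = 351.4 K: K = (3.279, 0.280), RR gives ψ = 0.188, H_out = 7.045 kJ/mol
  T = 356.1 K: K = (3.520, 0.293), RR gives ψ = 0.224, H_out = 8.870 kJ/mol
  T = 353.8 K: K = (3.401, 0.287), RR gives ψ = 0.207, H_out = 7.995 kJ/mol
Linear interpolation between T = 353.8 (H_out = 7.995) and T = 356.1 (H_out = 8.870) on hF = 8.208 gives T ≈ 354.4 K, at which ψ = 0.21.

T = 354.4 K, V/F = 0.21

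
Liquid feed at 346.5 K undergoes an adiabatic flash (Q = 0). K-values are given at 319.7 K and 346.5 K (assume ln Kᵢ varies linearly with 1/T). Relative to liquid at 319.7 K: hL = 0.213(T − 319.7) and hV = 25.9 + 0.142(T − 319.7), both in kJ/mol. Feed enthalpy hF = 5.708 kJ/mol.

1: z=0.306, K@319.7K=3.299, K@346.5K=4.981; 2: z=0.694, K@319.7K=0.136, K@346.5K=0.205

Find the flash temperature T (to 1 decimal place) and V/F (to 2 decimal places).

T = 331.0 K, V/F = 0.13

Adiabatic flash: solve Rachford–Rice at each trial T, then check hF = ψ·hV(T) + (1−ψ)·hL(T).
  T = 319.7 K: K = (3.299, 0.136), RR gives ψ = 0.052, H_out = 1.354 kJ/mol
  T = 346.5 K: K = (4.981, 0.205), RR gives ψ = 0.211, H_out = 10.762 kJ/mol
  T = 333.1 K: K = (4.087, 0.168), RR gives ψ = 0.143, H_out = 6.426 kJ/mol
  T = 326.4 K: K = (3.680, 0.152), RR gives ψ = 0.102, H_out = 4.014 kJ/mol
  T = 329.8 K: K = (3.884, 0.160), RR gives ψ = 0.124, H_out = 5.264 kJ/mol
  T = 331.5 K: K = (3.988, 0.164), RR gives ψ = 0.134, H_out = 5.868 kJ/mol
Linear interpolation between T = 329.8 (H_out = 5.264) and T = 331.5 (H_out = 5.868) on hF = 5.708 gives T ≈ 331.0 K, at which ψ = 0.13.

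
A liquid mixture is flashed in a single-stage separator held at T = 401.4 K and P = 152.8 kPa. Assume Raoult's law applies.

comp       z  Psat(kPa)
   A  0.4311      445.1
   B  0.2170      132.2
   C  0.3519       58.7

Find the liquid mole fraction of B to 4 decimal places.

Raoult's law: Kᵢ = Pᵢˢᵃᵗ/P = Pᵢˢᵃᵗ/152.8.
  K_A = 445.1/152.8 = 2.912958, K_B = 132.2/152.8 = 0.865183, K_C = 58.7/152.8 = 0.384162
Material balance + equilibrium reduce to Σ zᵢ(Kᵢ−1)/(1+ψ(Kᵢ−1)) = 0.
g(0) = ΣzᵢKᵢ − 1 = 0.5787 and g(1) = 1 − Σzᵢ/Kᵢ = -0.3148, so a root lies in (0, 1).
Iterate (Newton) starting at ψ = 0.43:
  ψ = 0.4300: g = 0.12665, g' = -0.7263 → ψ = 0.6044
  ψ = 0.6044: g = 0.00543, g' = -0.6826 → ψ = 0.6123
Converged at ψ = 0.6123.
Compositions from xᵢ = zᵢ/(1+ψ(Kᵢ−1)), yᵢ = Kᵢxᵢ:
  A: x = 0.1985, y = 0.5783
  B: x = 0.2365, y = 0.2046
  C: x = 0.5649, y = 0.2170

x_B = 0.2365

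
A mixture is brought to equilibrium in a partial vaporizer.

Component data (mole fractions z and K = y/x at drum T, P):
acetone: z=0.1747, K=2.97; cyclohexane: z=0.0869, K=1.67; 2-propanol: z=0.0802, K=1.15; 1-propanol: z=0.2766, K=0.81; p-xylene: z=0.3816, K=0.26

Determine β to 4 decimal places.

β = 0.0940

Material balance + equilibrium reduce to Σ zᵢ(Kᵢ−1)/(1+β(Kᵢ−1)) = 0.
Check two-phase: ΣzᵢKᵢ = 1.0795 > 1 and Σzᵢ/Kᵢ = 1.9898 > 1, so g(0) = 0.0795 > 0 and g(1) = -0.9898 < 0.
Newton–Raphson from β = 0.59:
  β = 0.5900: g = -0.34846, g' = -0.8376 → β = 0.1740
  β = 0.1740: g = -0.05827, g' = -0.6950 → β = 0.0901
  β = 0.0901: g = 0.00301, g' = -0.7756 → β = 0.0940
Converged at β = 0.0940.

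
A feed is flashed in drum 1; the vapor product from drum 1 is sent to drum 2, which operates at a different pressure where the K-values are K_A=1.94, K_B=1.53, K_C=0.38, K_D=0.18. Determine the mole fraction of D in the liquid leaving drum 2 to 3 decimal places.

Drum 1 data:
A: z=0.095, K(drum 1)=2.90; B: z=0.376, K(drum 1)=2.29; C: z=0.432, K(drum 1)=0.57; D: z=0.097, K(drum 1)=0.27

x_D (drum 2) = 0.064

Drum 1:
Newton iteration, ψ₁⁰ = 0.5:
  ψ₁ = 0.500: g = 0.0393, g' = -0.579 → ψ₁ = 0.568
Converged at ψ₁ = 0.568.
Drum-1 compositions:
  A: x = 0.046, y = 0.133
  B: x = 0.217, y = 0.497
  C: x = 0.572, y = 0.326
  D: x = 0.166, y = 0.045
Drum-2 feed = drum-1 vapor: z₂ = (0.1325, 0.4969, 0.3258, 0.0447).
Drum 2:
Newton–Raphson from ψ₂ = 0.5:
  ψ₂ = 0.500: g = -0.0620, g' = -0.491 → ψ₂ = 0.374
  ψ₂ = 0.374: g = -0.0038, g' = -0.436 → ψ₂ = 0.365
Converged at ψ₂ = 0.365.
  A: x = 0.099, y = 0.191
  B: x = 0.416, y = 0.637
  C: x = 0.421, y = 0.160
  D: x = 0.064, y = 0.011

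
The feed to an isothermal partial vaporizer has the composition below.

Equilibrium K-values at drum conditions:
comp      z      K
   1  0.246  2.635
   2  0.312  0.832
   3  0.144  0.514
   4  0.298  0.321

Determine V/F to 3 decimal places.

V/F = 0.103

Iterate (Newton) starting at V/F = 0.5:
  V/F = 0.500: g = -0.2347, g' = -0.584 → V/F = 0.098
  V/F = 0.098: g = 0.0031, g' = -0.693 → V/F = 0.103
Converged at V/F = 0.103.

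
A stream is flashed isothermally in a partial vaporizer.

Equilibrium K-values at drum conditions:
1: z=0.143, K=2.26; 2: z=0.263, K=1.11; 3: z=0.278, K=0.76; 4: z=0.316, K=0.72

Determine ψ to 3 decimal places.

ψ = 0.245

Rachford–Rice: g(ψ) = Σ zᵢ(Kᵢ−1)/(1+ψ(Kᵢ−1)) = 0.
Check two-phase: ΣzᵢKᵢ = 1.054 > 1 and Σzᵢ/Kᵢ = 1.105 > 1, so g(0) = 0.054 > 0 and g(1) = -0.105 < 0.
Newton iteration, ψ⁰ = 0.5:
  ψ = 0.500: g = -0.0407, g' = -0.142 → ψ = 0.214
  ψ = 0.214: g = 0.0057, g' = -0.190 → ψ = 0.244
  ψ = 0.244: g = 0.0001, g' = -0.182 → ψ = 0.245
Converged at ψ = 0.245.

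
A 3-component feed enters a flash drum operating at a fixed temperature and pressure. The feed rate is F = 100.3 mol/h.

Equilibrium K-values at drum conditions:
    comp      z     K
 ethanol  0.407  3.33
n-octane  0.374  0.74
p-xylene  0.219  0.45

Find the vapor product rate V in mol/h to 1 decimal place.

V = 78.9 mol/h

Let β = V/F and solve Σ zᵢ(Kᵢ−1)/(1+β(Kᵢ−1)) = 0.
g(0) = ΣzᵢKᵢ − 1 = 0.731 and g(1) = 1 − Σzᵢ/Kᵢ = -0.114, so a root lies in (0, 1).
Newton–Raphson from β = 0.5:
  β = 0.500: g = 0.1601, g' = -0.631 → β = 0.754
  β = 0.754: g = 0.0173, g' = -0.523 → β = 0.787
Converged at β = 0.787.
Then V = β·F = 0.7870·100.3 = 78.9 mol/h and L = F − V = 21.4 mol/h.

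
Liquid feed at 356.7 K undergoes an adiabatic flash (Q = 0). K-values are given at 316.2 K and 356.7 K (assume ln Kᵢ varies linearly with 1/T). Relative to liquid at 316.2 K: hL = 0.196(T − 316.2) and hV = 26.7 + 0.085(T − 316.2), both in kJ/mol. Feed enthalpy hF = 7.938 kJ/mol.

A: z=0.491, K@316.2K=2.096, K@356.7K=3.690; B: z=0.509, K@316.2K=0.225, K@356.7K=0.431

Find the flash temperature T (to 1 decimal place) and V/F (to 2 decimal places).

T = 322.0 K, V/F = 0.26

Adiabatic flash: solve Rachford–Rice at each trial T, then check hF = ψ·hV(T) + (1−ψ)·hL(T).
  T = 316.2 K: K = (2.096, 0.225), RR gives ψ = 0.169, H_out = 4.516 kJ/mol
  T = 356.7 K: K = (3.690, 0.431), RR gives ψ = 0.674, H_out = 22.897 kJ/mol
  T = 336.4 K: K = (2.827, 0.317), RR gives ψ = 0.441, H_out = 14.735 kJ/mol
  T = 326.3 K: K = (2.445, 0.269), RR gives ψ = 0.319, H_out = 10.144 kJ/mol
  T = 321.2 K: K = (2.265, 0.246), RR gives ψ = 0.249, H_out = 7.485 kJ/mol
  T = 323.8 K: K = (2.356, 0.257), RR gives ψ = 0.286, H_out = 8.879 kJ/mol
  T = 322.5 K: K = (2.310, 0.252), RR gives ψ = 0.268, H_out = 8.193 kJ/mol
Linear interpolation between T = 321.2 (H_out = 7.485) and T = 322.5 (H_out = 8.193) on hF = 7.938 gives T ≈ 322.0 K, at which ψ = 0.26.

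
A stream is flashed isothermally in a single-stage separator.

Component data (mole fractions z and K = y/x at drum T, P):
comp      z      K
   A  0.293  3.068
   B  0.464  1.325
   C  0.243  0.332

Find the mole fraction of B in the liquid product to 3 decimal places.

Newton iteration, ψ⁰ = 0.31:
  ψ = 0.310: g = 0.3015, g' = -0.678 → ψ = 0.755
  ψ = 0.755: g = 0.0304, g' = -0.664 → ψ = 0.800
  ψ = 0.800: g = -0.0010, g' = -0.709 → ψ = 0.799
Converged at ψ = 0.799.
Compositions from xᵢ = zᵢ/(1+ψ(Kᵢ−1)), yᵢ = Kᵢxᵢ:
  A: x = 0.110, y = 0.339
  B: x = 0.368, y = 0.488
  C: x = 0.521, y = 0.173

x_B = 0.368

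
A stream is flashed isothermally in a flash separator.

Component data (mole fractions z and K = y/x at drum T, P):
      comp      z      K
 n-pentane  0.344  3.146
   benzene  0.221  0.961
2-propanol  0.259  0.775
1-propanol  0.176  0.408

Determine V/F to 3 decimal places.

Newton–Raphson from V/F = 0.5:
  V/F = 0.500: g = 0.1337, g' = -0.510 → V/F = 0.762
  V/F = 0.762: g = 0.0111, g' = -0.452 → V/F = 0.787
  V/F = 0.787: g = -0.0000, g' = -0.455 → V/F = 0.786
Converged at V/F = 0.786.

V/F = 0.786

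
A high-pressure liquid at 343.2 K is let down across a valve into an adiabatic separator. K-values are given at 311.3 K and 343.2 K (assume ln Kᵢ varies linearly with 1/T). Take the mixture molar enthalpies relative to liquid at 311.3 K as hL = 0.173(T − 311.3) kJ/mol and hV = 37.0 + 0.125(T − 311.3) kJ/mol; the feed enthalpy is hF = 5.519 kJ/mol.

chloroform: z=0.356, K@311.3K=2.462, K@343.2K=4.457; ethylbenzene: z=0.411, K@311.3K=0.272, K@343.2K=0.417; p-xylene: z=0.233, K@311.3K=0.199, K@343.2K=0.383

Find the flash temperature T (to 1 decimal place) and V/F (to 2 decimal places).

Adiabatic flash: solve Rachford–Rice at each trial T, then check hF = ψ·hV(T) + (1−ψ)·hL(T).
  T = 311.3 K: K = (2.462, 0.272, 0.199), RR gives ψ = 0.031, H_out = 1.161 kJ/mol
  T = 343.2 K: K = (4.457, 0.417, 0.383), RR gives ψ = 0.412, H_out = 20.117 kJ/mol
  T = 327.2 K: K = (3.358, 0.340, 0.280), RR gives ψ = 0.249, H_out = 11.773 kJ/mol
  T = 319.2 K: K = (2.884, 0.305, 0.237), RR gives ψ = 0.153, H_out = 6.953 kJ/mol
  T = 315.2 K: K = (2.664, 0.288, 0.217), RR gives ψ = 0.096, H_out = 4.193 kJ/mol
  T = 317.2 K: K = (2.772, 0.296, 0.227), RR gives ψ = 0.125, H_out = 5.611 kJ/mol
Linear interpolation between T = 315.2 (H_out = 4.193) and T = 317.2 (H_out = 5.611) on hF = 5.519 gives T ≈ 317.1 K, at which ψ = 0.12.

T = 317.1 K, V/F = 0.12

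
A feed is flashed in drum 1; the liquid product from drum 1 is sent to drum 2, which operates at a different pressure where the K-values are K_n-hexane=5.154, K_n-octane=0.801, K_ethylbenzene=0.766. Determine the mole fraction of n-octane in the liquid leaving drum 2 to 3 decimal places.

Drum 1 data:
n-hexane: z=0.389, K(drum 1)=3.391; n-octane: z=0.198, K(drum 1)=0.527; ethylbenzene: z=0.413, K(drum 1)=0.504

Drum 1:
Rachford–Rice: g(ψ₁) = Σ zᵢ(Kᵢ−1)/(1+ψ₁(Kᵢ−1)) = 0.
Feasibility: ΣzᵢKᵢ = 1.632, Σzᵢ/Kᵢ = 1.310 — both > 1, two phases present.
Iterate (Newton) starting at ψ₁ = 0.5:
  ψ₁ = 0.500: g = 0.0286, g' = -0.717 → ψ₁ = 0.540
  ψ₁ = 0.540: g = 0.0005, g' = -0.693 → ψ₁ = 0.541
Converged at ψ₁ = 0.541.
Drum-1 compositions:
  n-hexane: x = 0.170, y = 0.575
  n-octane: x = 0.266, y = 0.140
  ethylbenzene: x = 0.564, y = 0.284
Drum-2 feed = drum-1 liquid: z₂ = (0.1697, 0.2660, 0.5643).
Drum 2:
Material balance + equilibrium reduce to Σ zᵢ(Kᵢ−1)/(1+ψ₂(Kᵢ−1)) = 0.
Feasibility: ΣzᵢKᵢ = 1.520, Σzᵢ/Kᵢ = 1.102 — both > 1, two phases present.
Newton–Raphson from ψ₂ = 0.5:
  ψ₂ = 0.500: g = 0.0207, g' = -0.362 → ψ₂ = 0.557
  ψ₂ = 0.557: g = 0.0012, g' = -0.321 → ψ₂ = 0.561
Converged at ψ₂ = 0.561.
  n-hexane: x = 0.051, y = 0.263
  n-octane: x = 0.299, y = 0.240
  ethylbenzene: x = 0.650, y = 0.498

x_n-octane (drum 2) = 0.299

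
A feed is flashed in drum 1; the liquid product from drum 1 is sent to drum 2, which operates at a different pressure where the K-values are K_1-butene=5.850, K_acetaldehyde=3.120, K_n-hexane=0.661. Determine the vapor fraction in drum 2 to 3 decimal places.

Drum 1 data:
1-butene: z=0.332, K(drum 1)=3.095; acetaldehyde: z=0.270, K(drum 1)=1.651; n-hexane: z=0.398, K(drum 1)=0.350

V/F (drum 2) = 0.772

Drum 1:
Material balance + equilibrium reduce to Σ zᵢ(Kᵢ−1)/(1+ψ₁(Kᵢ−1)) = 0.
Check two-phase: ΣzᵢKᵢ = 1.613 > 1 and Σzᵢ/Kᵢ = 1.408 > 1, so g(0) = 0.613 > 0 and g(1) = -0.408 < 0.
Newton iteration, ψ₁⁰ = 0.5:
  ψ₁ = 0.500: g = 0.0890, g' = -0.782 → ψ₁ = 0.614
  ψ₁ = 0.614: g = -0.0007, g' = -0.803 → ψ₁ = 0.613
Converged at ψ₁ = 0.613.
Drum-1 compositions:
  1-butene: x = 0.145, y = 0.450
  acetaldehyde: x = 0.193, y = 0.319
  n-hexane: x = 0.662, y = 0.232
Drum-2 feed = drum-1 liquid: z₂ = (0.1453, 0.1930, 0.6617).
Drum 2:
Newton iteration, ψ₂⁰ = 0.5:
  ψ₂ = 0.500: g = 0.1343, g' = -0.606 → ψ₂ = 0.722
  ψ₂ = 0.722: g = 0.0214, g' = -0.438 → ψ₂ = 0.771
  ψ₂ = 0.771: g = 0.0005, g' = -0.417 → ψ₂ = 0.772
Converged at ψ₂ = 0.772.
  1-butene: x = 0.031, y = 0.179
  acetaldehyde: x = 0.073, y = 0.228
  n-hexane: x = 0.896, y = 0.592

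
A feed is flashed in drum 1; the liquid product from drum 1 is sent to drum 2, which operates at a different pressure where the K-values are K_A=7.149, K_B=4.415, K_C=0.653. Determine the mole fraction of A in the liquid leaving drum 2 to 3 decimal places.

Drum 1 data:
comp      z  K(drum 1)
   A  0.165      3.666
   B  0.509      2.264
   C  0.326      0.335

x_A (drum 2) = 0.010

Drum 1:
Newton–Raphson from ψ₁ = 0.5:
  ψ₁ = 0.500: g = 0.2580, g' = -0.844 → ψ₁ = 0.806
  ψ₁ = 0.806: g = -0.0084, g' = -0.987 → ψ₁ = 0.797
Converged at ψ₁ = 0.797.
Drum-1 compositions:
  A: x = 0.053, y = 0.194
  B: x = 0.254, y = 0.574
  C: x = 0.694, y = 0.232
Drum-2 feed = drum-1 liquid: z₂ = (0.0528, 0.2536, 0.6936).
Drum 2:
Newton iteration, ψ₂⁰ = 0.5:
  ψ₂ = 0.500: g = 0.1083, g' = -0.646 → ψ₂ = 0.668
  ψ₂ = 0.668: g = 0.0143, g' = -0.493 → ψ₂ = 0.697
Converged at ψ₂ = 0.697.
  A: x = 0.010, y = 0.071
  B: x = 0.075, y = 0.331
  C: x = 0.915, y = 0.598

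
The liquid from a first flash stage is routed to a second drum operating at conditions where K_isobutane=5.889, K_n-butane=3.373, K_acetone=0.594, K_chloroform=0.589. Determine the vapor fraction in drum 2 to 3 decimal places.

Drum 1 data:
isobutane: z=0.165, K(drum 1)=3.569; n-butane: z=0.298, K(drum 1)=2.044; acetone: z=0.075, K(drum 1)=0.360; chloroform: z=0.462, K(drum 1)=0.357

V/F (drum 2) = 0.497

Drum 1:
Rachford–Rice: g(ψ₁) = Σ zᵢ(Kᵢ−1)/(1+ψ₁(Kᵢ−1)) = 0.
g(0) = ΣzᵢKᵢ − 1 = 0.390 and g(1) = 1 − Σzᵢ/Kᵢ = -0.694, so a root lies in (0, 1).
Newton iteration, ψ₁⁰ = 0.5:
  ψ₁ = 0.500: g = -0.1185, g' = -0.830 → ψ₁ = 0.357
Converged at ψ₁ = 0.357.
Drum-1 compositions:
  isobutane: x = 0.086, y = 0.307
  n-butane: x = 0.217, y = 0.444
  acetone: x = 0.097, y = 0.035
  chloroform: x = 0.600, y = 0.214
Drum-2 feed = drum-1 liquid: z₂ = (0.0861, 0.2171, 0.0972, 0.5996).
Drum 2:
Material balance + equilibrium reduce to Σ zᵢ(Kᵢ−1)/(1+ψ₂(Kᵢ−1)) = 0.
Check two-phase: ΣzᵢKᵢ = 1.650 > 1 and Σzᵢ/Kᵢ = 1.261 > 1, so g(0) = 0.650 > 0 and g(1) = -0.261 < 0.
Newton–Raphson from ψ₂ = 0.5:
  ψ₂ = 0.500: g = -0.0019, g' = -0.615 → ψ₂ = 0.497
Converged at ψ₂ = 0.497.
  isobutane: x = 0.025, y = 0.148
  n-butane: x = 0.100, y = 0.336
  acetone: x = 0.122, y = 0.072
  chloroform: x = 0.754, y = 0.444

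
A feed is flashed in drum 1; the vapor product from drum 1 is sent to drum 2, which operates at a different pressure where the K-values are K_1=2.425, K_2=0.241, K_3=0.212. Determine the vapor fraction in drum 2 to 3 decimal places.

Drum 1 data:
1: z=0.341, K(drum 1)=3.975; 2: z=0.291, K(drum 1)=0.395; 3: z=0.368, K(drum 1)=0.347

Drum 1:
Rachford–Rice: g(ψ₁) = Σ zᵢ(Kᵢ−1)/(1+ψ₁(Kᵢ−1)) = 0.
Check two-phase: ΣzᵢKᵢ = 1.598 > 1 and Σzᵢ/Kᵢ = 1.883 > 1, so g(0) = 0.598 > 0 and g(1) = -0.883 < 0.
Newton–Raphson from ψ₁ = 0.56:
  ψ₁ = 0.560: g = -0.2646, g' = -1.058 → ψ₁ = 0.310
  ψ₁ = 0.310: g = 0.0098, g' = -1.225 → ψ₁ = 0.318
Converged at ψ₁ = 0.318.
Drum-1 compositions:
  1: x = 0.175, y = 0.697
  2: x = 0.360, y = 0.142
  3: x = 0.464, y = 0.161
Drum-2 feed = drum-1 vapor: z₂ = (0.6965, 0.1423, 0.1612).
Drum 2:
Let ψ₂ = V/F and solve Σ zᵢ(Kᵢ−1)/(1+ψ₂(Kᵢ−1)) = 0.
Feasibility: ΣzᵢKᵢ = 1.757, Σzᵢ/Kᵢ = 1.638 — both > 1, two phases present.
Newton iteration, ψ₂⁰ = 0.5:
  ψ₂ = 0.500: g = 0.1959, g' = -0.968 → ψ₂ = 0.702
  ψ₂ = 0.702: g = -0.0198, g' = -1.231 → ψ₂ = 0.686
Converged at ψ₂ = 0.686.
  1: x = 0.352, y = 0.854
  2: x = 0.297, y = 0.072
  3: x = 0.351, y = 0.074

V/F (drum 2) = 0.686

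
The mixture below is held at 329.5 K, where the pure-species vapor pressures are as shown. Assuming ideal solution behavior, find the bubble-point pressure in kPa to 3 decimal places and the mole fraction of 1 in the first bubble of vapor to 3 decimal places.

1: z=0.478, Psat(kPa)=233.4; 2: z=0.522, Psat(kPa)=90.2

At the bubble point ψ → 0, so ΣzᵢKᵢ = 1 with Kᵢ = Pᵢˢᵃᵗ/P ⇒ P = ΣzᵢPᵢˢᵃᵗ.
P = 0.478·233.4 + 0.522·90.2 = 158.650 kPa
yᵢ = zᵢPᵢˢᵃᵗ/P ⇒ y_1 = 0.478·233.4/158.650 = 0.703

Pbub = 158.650 kPa, y_1 = 0.703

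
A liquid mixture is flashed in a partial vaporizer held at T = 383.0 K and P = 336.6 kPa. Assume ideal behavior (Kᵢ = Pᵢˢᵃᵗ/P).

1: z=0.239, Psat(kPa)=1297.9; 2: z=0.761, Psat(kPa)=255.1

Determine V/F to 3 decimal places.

Raoult's law: Kᵢ = Pᵢˢᵃᵗ/P = Pᵢˢᵃᵗ/336.6.
  K_1 = 1297.9/336.6 = 3.85591, K_2 = 255.1/336.6 = 0.75787
Material balance + equilibrium reduce to Σ zᵢ(Kᵢ−1)/(1+V/F(Kᵢ−1)) = 0.
Check two-phase: ΣzᵢKᵢ = 1.498 > 1 and Σzᵢ/Kᵢ = 1.066 > 1, so g(0) = 0.498 > 0 and g(1) = -0.066 < 0.
Newton–Raphson from V/F = 0.45:
  V/F = 0.450: g = 0.0919, g' = -0.429 → V/F = 0.664
  V/F = 0.664: g = 0.0161, g' = -0.296 → V/F = 0.718
  V/F = 0.718: g = 0.0006, g' = -0.275 → V/F = 0.721
Converged at V/F = 0.721.

V/F = 0.721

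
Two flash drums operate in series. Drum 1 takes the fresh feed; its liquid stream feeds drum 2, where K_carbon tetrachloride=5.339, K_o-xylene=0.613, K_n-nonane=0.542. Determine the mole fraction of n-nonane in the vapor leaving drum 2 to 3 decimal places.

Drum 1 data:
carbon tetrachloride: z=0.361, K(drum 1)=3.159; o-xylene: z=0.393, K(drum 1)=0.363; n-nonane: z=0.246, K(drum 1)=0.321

y_n-nonane (drum 2) = 0.196

Drum 1:
Material balance + equilibrium reduce to Σ zᵢ(Kᵢ−1)/(1+ψ₁(Kᵢ−1)) = 0.
Check two-phase: ΣzᵢKᵢ = 1.362 > 1 and Σzᵢ/Kᵢ = 1.963 > 1, so g(0) = 0.362 > 0 and g(1) = -0.963 < 0.
Newton iteration, ψ₁⁰ = 0.5:
  ψ₁ = 0.500: g = -0.2454, g' = -0.992 → ψ₁ = 0.253
  ψ₁ = 0.253: g = 0.0043, g' = -1.096 → ψ₁ = 0.257
Converged at ψ₁ = 0.257.
Drum-1 compositions:
  carbon tetrachloride: x = 0.232, y = 0.734
  o-xylene: x = 0.470, y = 0.171
  n-nonane: x = 0.298, y = 0.096
Drum-2 feed = drum-1 liquid: z₂ = (0.2323, 0.4698, 0.2979).
Drum 2:
Newton–Raphson from ψ₂ = 0.3:
  ψ₂ = 0.300: g = 0.0741, g' = -1.000 → ψ₂ = 0.374
  ψ₂ = 0.374: g = 0.0070, g' = -0.823 → ψ₂ = 0.383
Converged at ψ₂ = 0.383.
  carbon tetrachloride: x = 0.087, y = 0.466
  o-xylene: x = 0.551, y = 0.338
  n-nonane: x = 0.361, y = 0.196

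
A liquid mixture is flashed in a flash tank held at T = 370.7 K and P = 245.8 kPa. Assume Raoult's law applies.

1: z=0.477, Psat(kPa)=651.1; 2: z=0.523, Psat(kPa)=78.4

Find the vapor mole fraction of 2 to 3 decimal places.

Raoult's law: Kᵢ = Pᵢˢᵃᵗ/P = Pᵢˢᵃᵗ/245.8.
  K_1 = 651.1/245.8 = 2.64890, K_2 = 78.4/245.8 = 0.31896
Binary case is linear: z₁(K₁−1)(1+ψ(K₂−1)) + z₂(K₂−1)(1+ψ(K₁−1)) = 0
⇒ ψ = [z₁(K₁−1)+z₂(K₂−1)] / [−(K₁−1)(K₂−1)] = 0.4303/1.1230 = 0.383
Compositions from xᵢ = zᵢ/(1+ψ(Kᵢ−1)), yᵢ = Kᵢxᵢ:
  1: x = 0.292, y = 0.774
  2: x = 0.708, y = 0.226

y_2 = 0.226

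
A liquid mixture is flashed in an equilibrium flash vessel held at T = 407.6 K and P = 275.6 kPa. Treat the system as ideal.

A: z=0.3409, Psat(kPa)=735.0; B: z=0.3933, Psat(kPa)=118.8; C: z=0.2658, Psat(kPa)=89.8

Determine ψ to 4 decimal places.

ψ = 0.1618

Raoult's law: Kᵢ = Pᵢˢᵃᵗ/P = Pᵢˢᵃᵗ/275.6.
  K_A = 735.0/275.6 = 2.666909, K_B = 118.8/275.6 = 0.431060, K_C = 89.8/275.6 = 0.325835
Newton iteration, ψ⁰ = 0.5:
  ψ = 0.5000: g = -0.27310, g' = -0.8053 → ψ = 0.1609
  ψ = 0.1609: g = 0.00078, g' = -0.8952 → ψ = 0.1618
Converged at ψ = 0.1618.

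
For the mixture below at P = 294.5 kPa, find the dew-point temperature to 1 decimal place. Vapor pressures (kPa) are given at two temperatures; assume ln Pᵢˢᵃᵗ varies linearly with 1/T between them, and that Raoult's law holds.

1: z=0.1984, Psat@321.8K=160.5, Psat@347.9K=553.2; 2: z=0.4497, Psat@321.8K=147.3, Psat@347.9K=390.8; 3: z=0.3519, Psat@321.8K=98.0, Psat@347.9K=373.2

Dew-point temperature: Σzᵢ·P/Pᵢˢᵃᵗ(T) = 1. Interpolate ln Pᵢˢᵃᵗ = aᵢ + bᵢ/T.
  T = 321.8 K: ΣzᵢP/Pᵢˢᵃᵗ = 2.3206
  T = 347.9 K: ΣzᵢP/Pᵢˢᵃᵗ = 0.7222
  T = 334.9 K: ΣzᵢP/Pᵢˢᵃᵗ = 1.2582
  T = 341.4 K: ΣzᵢP/Pᵢˢᵃᵗ = 0.9474
  T = 338.1 K: ΣzᵢP/Pᵢˢᵃᵗ = 1.0925
  T = 339.8 K: ΣzᵢP/Pᵢˢᵃᵗ = 1.0148
  T = 340.6 K: ΣzᵢP/Pᵢˢᵃᵗ = 0.9804
Interpolating between 339.8 K and 340.6 K gives T ≈ 340.1 K.

T = 340.1 K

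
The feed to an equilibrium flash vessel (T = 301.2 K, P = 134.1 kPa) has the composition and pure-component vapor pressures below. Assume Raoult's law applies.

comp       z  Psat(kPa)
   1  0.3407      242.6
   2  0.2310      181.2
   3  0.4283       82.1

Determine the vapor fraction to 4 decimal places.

ψ = 0.7568

Raoult's law: Kᵢ = Pᵢˢᵃᵗ/P = Pᵢˢᵃᵗ/134.1.
  K_1 = 242.6/134.1 = 1.809098, K_2 = 181.2/134.1 = 1.351230, K_3 = 82.1/134.1 = 0.612230
Newton–Raphson from ψ = 0.37:
  ψ = 0.3700: g = 0.09005, g' = -0.2422 → ψ = 0.7418
  ψ = 0.7418: g = 0.00349, g' = -0.2320 → ψ = 0.7568
Converged at ψ = 0.7568.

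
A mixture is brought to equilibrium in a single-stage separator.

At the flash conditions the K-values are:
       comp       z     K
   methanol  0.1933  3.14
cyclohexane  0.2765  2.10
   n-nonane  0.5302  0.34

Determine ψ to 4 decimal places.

ψ = 0.3513

Let ψ = V/F and solve Σ zᵢ(Kᵢ−1)/(1+ψ(Kᵢ−1)) = 0.
g(0) = ΣzᵢKᵢ − 1 = 0.3679 and g(1) = 1 − Σzᵢ/Kᵢ = -0.7526, so a root lies in (0, 1).
Iterate (Newton) starting at ψ = 0.31:
  ψ = 0.3100: g = 0.03555, g' = -0.8710 → ψ = 0.3508
  ψ = 0.3508: g = 0.00038, g' = -0.8541 → ψ = 0.3513
Converged at ψ = 0.3513.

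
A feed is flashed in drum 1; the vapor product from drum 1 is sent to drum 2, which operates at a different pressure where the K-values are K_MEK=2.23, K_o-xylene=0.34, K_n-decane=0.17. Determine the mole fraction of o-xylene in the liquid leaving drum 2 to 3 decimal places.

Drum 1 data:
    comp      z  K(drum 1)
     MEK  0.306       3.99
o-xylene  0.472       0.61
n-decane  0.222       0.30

x_o-xylene (drum 2) = 0.489

Drum 1:
Newton iteration, ψ₁⁰ = 0.5:
  ψ₁ = 0.500: g = -0.1010, g' = -0.808 → ψ₁ = 0.375
  ψ₁ = 0.375: g = 0.0051, g' = -0.907 → ψ₁ = 0.381
Converged at ψ₁ = 0.381.
Drum-1 compositions:
  MEK: x = 0.143, y = 0.571
  o-xylene: x = 0.554, y = 0.338
  n-decane: x = 0.303, y = 0.091
Drum-2 feed = drum-1 vapor: z₂ = (0.5711, 0.3381, 0.0908).
Drum 2:
Rachford–Rice: g(ψ₂) = Σ zᵢ(Kᵢ−1)/(1+ψ₂(Kᵢ−1)) = 0.
Check two-phase: ΣzᵢKᵢ = 1.404 > 1 and Σzᵢ/Kᵢ = 1.785 > 1, so g(0) = 0.404 > 0 and g(1) = -0.785 < 0.
Newton iteration, ψ₂⁰ = 0.49:
  ψ₂ = 0.490: g = -0.0185, g' = -0.836 → ψ₂ = 0.468
Converged at ψ₂ = 0.468.
  MEK: x = 0.363, y = 0.808
  o-xylene: x = 0.489, y = 0.166
  n-decane: x = 0.148, y = 0.025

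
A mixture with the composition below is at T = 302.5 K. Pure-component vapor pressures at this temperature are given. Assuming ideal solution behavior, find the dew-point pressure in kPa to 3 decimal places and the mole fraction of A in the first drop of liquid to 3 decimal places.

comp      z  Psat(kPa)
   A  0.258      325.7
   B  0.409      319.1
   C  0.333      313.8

At the dew point ψ → 1, so Σzᵢ/Kᵢ = 1 with Kᵢ = Pᵢˢᵃᵗ/P ⇒ 1/P = Σzᵢ/Pᵢˢᵃᵗ.
1/P = 0.258/325.7 + 0.409/319.1 + 0.333/313.8 = 0.003135 ⇒ P = 318.974 kPa
xᵢ = zᵢP/Pᵢˢᵃᵗ ⇒ x_A = 0.258·318.974/325.7 = 0.253

Pdew = 318.974 kPa, x_A = 0.253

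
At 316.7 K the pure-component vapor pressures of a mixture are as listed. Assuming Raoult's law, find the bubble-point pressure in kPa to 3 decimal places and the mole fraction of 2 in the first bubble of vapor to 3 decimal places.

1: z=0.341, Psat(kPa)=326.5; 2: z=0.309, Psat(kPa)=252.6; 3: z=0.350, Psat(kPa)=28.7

Pbub = 199.435 kPa, y_2 = 0.391

At the bubble point ψ → 0, so ΣzᵢKᵢ = 1 with Kᵢ = Pᵢˢᵃᵗ/P ⇒ P = ΣzᵢPᵢˢᵃᵗ.
P = 0.341·326.5 + 0.309·252.6 + 0.350·28.7 = 199.435 kPa
yᵢ = zᵢPᵢˢᵃᵗ/P ⇒ y_2 = 0.309·252.6/199.435 = 0.391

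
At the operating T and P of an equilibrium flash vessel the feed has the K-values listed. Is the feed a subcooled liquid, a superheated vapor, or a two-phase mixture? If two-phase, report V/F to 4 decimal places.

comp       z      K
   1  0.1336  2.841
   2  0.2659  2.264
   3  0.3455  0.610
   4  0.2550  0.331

two-phase, V/F = 0.3560

ΣzᵢKᵢ = 1.2767; Σzᵢ/Kᵢ = 1.5013.
Both exceed 1, so a two-phase solution exists.
Let ψ = V/F and solve Σ zᵢ(Kᵢ−1)/(1+ψ(Kᵢ−1)) = 0.
Iterate (Newton) starting at ψ = 0.5:
  ψ = 0.5000: g = -0.08971, g' = -0.6211 → ψ = 0.3555
  ψ = 0.3555: g = 0.00027, g' = -0.6349 → ψ = 0.3560
Converged at ψ = 0.3560.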